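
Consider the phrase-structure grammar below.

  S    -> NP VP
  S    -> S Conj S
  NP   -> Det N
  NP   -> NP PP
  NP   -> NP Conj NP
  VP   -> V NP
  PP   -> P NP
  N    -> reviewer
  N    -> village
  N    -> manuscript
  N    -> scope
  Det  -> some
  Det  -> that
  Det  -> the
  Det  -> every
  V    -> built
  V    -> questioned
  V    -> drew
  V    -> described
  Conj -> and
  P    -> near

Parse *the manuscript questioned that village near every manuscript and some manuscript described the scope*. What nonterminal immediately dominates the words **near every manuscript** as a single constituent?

S
  S
    NP
      Det: the
      N: manuscript
    VP
      V: questioned
      NP
        NP
          Det: that
          N: village
        PP
          P: near
          NP
            Det: every
            N: manuscript
  Conj: and
  S
    NP
      Det: some
      N: manuscript
    VP
      V: described
      NP
        Det: the
        N: scope
The span 'near every manuscript' is the PP node built by PP → P NP.

PP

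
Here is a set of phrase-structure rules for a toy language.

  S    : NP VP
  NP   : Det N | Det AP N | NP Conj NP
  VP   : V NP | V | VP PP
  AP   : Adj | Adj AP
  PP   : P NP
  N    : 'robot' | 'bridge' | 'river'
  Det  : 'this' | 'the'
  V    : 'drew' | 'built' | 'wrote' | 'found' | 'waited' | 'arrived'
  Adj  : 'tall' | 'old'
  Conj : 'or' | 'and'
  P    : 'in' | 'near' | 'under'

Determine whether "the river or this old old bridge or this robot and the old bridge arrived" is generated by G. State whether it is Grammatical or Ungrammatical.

Grammatical

[S [NP [NP [Det the] [N river]] [Conj or] [NP [NP [Det this] [AP [Adj old] [AP [Adj old]]] [N bridge]] [Conj or] [NP [NP [Det this] [N robot]] [Conj and] [NP [Det the] [AP [Adj old]] [N bridge]]]]] [VP [V arrived]]]
Every word is introduced by a lexical rule and the phrasal rules combine the resulting categories into a single S.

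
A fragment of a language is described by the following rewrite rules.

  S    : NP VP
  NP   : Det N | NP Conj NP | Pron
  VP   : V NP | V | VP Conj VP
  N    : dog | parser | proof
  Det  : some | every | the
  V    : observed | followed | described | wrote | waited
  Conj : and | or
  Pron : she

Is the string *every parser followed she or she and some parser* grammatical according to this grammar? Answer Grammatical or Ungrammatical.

Grammatical

[S [NP [Det every] [N parser]] [VP [V followed] [NP [NP [Pron she]] [Conj or] [NP [NP [Pron she]] [Conj and] [NP [Det some] [N parser]]]]]]
The bracketing above is licensed at every node by one of the given productions, with S at the root.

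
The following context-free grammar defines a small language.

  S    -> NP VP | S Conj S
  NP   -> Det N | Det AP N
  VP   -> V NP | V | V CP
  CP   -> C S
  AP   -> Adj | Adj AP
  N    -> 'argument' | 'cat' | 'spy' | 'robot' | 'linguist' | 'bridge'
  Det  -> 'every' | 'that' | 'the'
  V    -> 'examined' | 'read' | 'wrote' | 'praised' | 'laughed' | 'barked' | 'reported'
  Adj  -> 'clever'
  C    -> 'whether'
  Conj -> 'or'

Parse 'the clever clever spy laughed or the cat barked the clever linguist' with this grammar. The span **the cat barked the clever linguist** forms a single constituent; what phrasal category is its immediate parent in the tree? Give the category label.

S
  S
    NP
      Det: the
      AP
        Adj: clever
        AP
          Adj: clever
      N: spy
    VP
      V: laughed
  Conj: or
  S
    NP
      Det: the
      N: cat
    VP
      V: barked
      NP
        Det: the
        AP
          Adj: clever
        N: linguist
The span 'the cat barked the clever linguist' is the S node built by S → NP VP.
Its mother is the S built by S → S Conj S.

S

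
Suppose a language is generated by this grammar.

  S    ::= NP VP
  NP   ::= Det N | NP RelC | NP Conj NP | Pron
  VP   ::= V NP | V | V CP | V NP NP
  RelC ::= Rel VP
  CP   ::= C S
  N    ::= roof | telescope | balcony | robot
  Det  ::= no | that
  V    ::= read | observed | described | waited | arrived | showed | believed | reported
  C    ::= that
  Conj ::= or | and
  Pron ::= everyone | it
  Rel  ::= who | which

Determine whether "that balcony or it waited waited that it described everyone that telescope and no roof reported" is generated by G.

Ungrammatical

For S → NP VP, every NP-prefix leaves a non-VP remainder: after 'that balcony' the remainder is not a VP; after 'that balcony or it' the remainder is not a VP.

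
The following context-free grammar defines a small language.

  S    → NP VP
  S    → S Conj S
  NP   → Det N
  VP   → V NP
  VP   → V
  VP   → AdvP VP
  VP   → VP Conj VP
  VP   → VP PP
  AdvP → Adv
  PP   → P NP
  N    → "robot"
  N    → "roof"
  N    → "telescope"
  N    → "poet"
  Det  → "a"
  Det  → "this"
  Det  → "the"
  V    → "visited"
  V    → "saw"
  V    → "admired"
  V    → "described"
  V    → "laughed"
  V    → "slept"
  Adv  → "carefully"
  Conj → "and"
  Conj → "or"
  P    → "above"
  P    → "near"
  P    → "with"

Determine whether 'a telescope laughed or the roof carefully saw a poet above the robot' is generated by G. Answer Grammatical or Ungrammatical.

[S [S [NP [Det a] [N telescope]] [VP [V laughed]]] [Conj or] [S [NP [Det the] [N roof]] [VP [AdvP [Adv carefully]] [VP [VP [V saw] [NP [Det a] [N poet]]] [PP [P above] [NP [Det the] [N robot]]]]]]]
The bracketing above is licensed at every node by one of the given productions, with S at the root.

Grammatical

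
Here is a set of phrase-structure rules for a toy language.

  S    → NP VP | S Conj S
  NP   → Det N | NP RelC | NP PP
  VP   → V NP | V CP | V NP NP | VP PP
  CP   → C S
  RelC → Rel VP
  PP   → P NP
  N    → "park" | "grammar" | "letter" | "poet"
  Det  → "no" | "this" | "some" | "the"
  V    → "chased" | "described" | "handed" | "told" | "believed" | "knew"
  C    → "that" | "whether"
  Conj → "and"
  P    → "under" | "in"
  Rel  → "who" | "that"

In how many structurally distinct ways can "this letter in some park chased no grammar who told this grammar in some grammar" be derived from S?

4

Two of the 4 distinct bracketings:
[S [NP [NP [Det this] [N letter]] [PP [P in] [NP [Det some] [N park]]]] [VP [V chased] [NP [NP [Det no] [N grammar]] [RelC [Rel who] [VP [V told] [NP [NP [Det this] [N grammar]] [PP [P in] [NP [Det some] [N grammar]]]]]]]]]
[S [NP [NP [Det this] [N letter]] [PP [P in] [NP [Det some] [N park]]]] [VP [V chased] [NP [NP [Det no] [N grammar]] [RelC [Rel who] [VP [VP [V told] [NP [Det this] [N grammar]]] [PP [P in] [NP [Det some] [N grammar]]]]]]]]
The difference turns on whether VP → VP PP is used at the relevant span, versus an alternative expansion of VP.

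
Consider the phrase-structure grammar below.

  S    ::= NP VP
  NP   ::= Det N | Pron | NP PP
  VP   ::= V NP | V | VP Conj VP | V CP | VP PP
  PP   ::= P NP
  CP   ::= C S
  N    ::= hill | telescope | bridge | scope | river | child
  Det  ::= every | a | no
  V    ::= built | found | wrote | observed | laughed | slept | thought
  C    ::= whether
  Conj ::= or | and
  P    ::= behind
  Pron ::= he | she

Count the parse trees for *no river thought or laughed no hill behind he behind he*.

9

Two of the 9 distinct bracketings:
[S [NP [Det no] [N river]] [VP [VP [V thought]] [Conj or] [VP [V laughed] [NP [NP [Det no] [N hill]] [PP [P behind] [NP [NP [Pron he]] [PP [P behind] [NP [Pron he]]]]]]]]]
[S [NP [Det no] [N river]] [VP [VP [V thought]] [Conj or] [VP [V laughed] [NP [NP [NP [Det no] [N hill]] [PP [P behind] [NP [Pron he]]]] [PP [P behind] [NP [Pron he]]]]]]]
The trees differ in how a recursive rule is bracketed over the same span.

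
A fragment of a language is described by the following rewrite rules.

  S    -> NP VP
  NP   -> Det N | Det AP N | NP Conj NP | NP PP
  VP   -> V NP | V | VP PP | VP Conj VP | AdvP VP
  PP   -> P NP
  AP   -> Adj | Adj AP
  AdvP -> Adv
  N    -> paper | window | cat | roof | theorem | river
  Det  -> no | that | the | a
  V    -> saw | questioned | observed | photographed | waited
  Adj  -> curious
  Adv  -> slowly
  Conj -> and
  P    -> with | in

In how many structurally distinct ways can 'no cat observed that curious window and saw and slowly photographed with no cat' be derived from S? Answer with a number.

7

Two of the 7 distinct bracketings:
[S [NP [Det no] [N cat]] [VP [VP [VP [V observed] [NP [Det that] [AP [Adj curious]] [N window]]] [Conj and] [VP [VP [V saw]] [Conj and] [VP [AdvP [Adv slowly]] [VP [V photographed]]]]] [PP [P with] [NP [Det no] [N cat]]]]]
[S [NP [Det no] [N cat]] [VP [VP [VP [VP [V observed] [NP [Det that] [AP [Adj curious]] [N window]]] [Conj and] [VP [V saw]]] [Conj and] [VP [AdvP [Adv slowly]] [VP [V photographed]]]] [PP [P with] [NP [Det no] [N cat]]]]]
The trees differ in how a recursive rule is bracketed over the same span.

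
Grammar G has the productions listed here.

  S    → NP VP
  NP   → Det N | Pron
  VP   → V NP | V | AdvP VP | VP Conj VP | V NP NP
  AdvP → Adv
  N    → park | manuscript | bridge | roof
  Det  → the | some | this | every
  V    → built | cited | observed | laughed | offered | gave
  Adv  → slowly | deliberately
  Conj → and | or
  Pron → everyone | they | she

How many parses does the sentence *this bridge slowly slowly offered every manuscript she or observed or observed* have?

9

Two of the 9 distinct bracketings:
[S [NP [Det this] [N bridge]] [VP [AdvP [Adv slowly]] [VP [AdvP [Adv slowly]] [VP [VP [V offered] [NP [Det every] [N manuscript]] [NP [Pron she]]] [Conj or] [VP [VP [V observed]] [Conj or] [VP [V observed]]]]]]]
[S [NP [Det this] [N bridge]] [VP [AdvP [Adv slowly]] [VP [AdvP [Adv slowly]] [VP [VP [VP [V offered] [NP [Det every] [N manuscript]] [NP [Pron she]]] [Conj or] [VP [V observed]]] [Conj or] [VP [V observed]]]]]]
The trees differ in how a recursive rule is bracketed over the same span.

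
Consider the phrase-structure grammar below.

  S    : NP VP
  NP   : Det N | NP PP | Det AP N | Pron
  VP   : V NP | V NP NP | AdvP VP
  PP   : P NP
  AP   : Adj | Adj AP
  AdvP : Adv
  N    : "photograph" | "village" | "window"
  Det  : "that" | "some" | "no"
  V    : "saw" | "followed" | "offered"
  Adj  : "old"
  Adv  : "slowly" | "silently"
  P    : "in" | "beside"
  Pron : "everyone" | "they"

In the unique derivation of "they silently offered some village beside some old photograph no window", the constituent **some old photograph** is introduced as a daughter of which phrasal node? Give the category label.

[S [NP [Pron they]] [VP [AdvP [Adv silently]] [VP [V offered] [NP [NP [Det some] [N village]] [PP [P beside] [NP [Det some] [AP [Adj old]] [N photograph]]]] [NP [Det no] [N window]]]]]
The span 'some old photograph' is the NP node built by NP → Det AP N.
Its mother is the PP built by PP → P NP.

PP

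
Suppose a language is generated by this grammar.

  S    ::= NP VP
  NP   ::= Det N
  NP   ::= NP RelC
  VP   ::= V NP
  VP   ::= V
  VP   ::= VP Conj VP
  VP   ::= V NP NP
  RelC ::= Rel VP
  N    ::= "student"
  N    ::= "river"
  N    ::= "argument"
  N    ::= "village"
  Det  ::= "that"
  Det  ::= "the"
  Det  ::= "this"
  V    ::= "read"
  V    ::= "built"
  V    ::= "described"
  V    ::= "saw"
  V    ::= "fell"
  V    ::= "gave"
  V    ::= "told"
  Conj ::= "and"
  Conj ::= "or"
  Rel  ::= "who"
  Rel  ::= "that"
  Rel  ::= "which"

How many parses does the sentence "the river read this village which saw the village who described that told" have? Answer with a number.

Two of the 4 distinct bracketings:
[S [NP [Det the] [N river]] [VP [V read] [NP [NP [Det this] [N village]] [RelC [Rel which] [VP [V saw] [NP [NP [NP [Det the] [N village]] [RelC [Rel who] [VP [V described]]]] [RelC [Rel that] [VP [V told]]]]]]]]]
[S [NP [Det the] [N river]] [VP [V read] [NP [NP [NP [Det this] [N village]] [RelC [Rel which] [VP [V saw] [NP [NP [Det the] [N village]] [RelC [Rel who] [VP [V described]]]]]]] [RelC [Rel that] [VP [V told]]]]]]
The trees differ in how a recursive rule is bracketed over the same span.

4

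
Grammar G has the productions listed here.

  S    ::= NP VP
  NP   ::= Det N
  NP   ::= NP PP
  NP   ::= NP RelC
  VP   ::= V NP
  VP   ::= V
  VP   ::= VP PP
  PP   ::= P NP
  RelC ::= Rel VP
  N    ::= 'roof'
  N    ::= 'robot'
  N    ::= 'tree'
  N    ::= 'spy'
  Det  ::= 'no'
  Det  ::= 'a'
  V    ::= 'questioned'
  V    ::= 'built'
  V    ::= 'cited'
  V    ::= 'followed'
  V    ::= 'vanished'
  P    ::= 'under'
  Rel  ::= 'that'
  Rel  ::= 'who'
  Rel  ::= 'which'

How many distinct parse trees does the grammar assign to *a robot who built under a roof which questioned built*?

Two of the 4 distinct bracketings:
[S [NP [NP [NP [Det a] [N robot]] [RelC [Rel who] [VP [V built]]]] [PP [P under] [NP [NP [Det a] [N roof]] [RelC [Rel which] [VP [V questioned]]]]]] [VP [V built]]]
[S [NP [NP [Det a] [N robot]] [RelC [Rel who] [VP [VP [V built]] [PP [P under] [NP [NP [Det a] [N roof]] [RelC [Rel which] [VP [V questioned]]]]]]]] [VP [V built]]]
The difference turns on whether NP → NP PP is used at the relevant span, versus an alternative expansion of NP.

4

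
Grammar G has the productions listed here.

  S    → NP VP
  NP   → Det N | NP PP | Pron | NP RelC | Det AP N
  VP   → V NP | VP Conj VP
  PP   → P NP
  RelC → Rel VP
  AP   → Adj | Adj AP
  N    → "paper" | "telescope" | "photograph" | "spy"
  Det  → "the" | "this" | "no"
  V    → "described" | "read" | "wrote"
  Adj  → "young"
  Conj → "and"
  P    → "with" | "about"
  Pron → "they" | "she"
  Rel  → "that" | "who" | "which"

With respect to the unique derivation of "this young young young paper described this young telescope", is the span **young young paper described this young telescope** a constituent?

No

[S [NP [Det this] [AP [Adj young] [AP [Adj young] [AP [Adj young]]]] [N paper]] [VP [V described] [NP [Det this] [AP [Adj young]] [N telescope]]]]
The smallest constituent containing 'young young paper described this young telescope' is the S spanning 'this young young young paper described this young telescope'; no single node in the tree dominates exactly the given words.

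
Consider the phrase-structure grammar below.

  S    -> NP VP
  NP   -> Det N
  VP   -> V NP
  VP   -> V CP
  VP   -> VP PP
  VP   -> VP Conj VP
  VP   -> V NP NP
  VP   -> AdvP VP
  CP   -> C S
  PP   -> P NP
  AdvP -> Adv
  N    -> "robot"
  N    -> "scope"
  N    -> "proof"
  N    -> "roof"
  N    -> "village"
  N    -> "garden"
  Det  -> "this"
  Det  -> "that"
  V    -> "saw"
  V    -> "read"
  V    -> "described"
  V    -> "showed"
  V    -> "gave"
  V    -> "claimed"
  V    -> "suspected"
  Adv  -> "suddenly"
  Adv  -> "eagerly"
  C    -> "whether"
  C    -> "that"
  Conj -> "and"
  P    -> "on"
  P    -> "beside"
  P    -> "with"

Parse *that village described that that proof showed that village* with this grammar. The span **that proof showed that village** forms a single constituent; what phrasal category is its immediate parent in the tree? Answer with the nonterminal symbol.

[S [NP [Det that] [N village]] [VP [V described] [CP [C that] [S [NP [Det that] [N proof]] [VP [V showed] [NP [Det that] [N village]]]]]]]
The span 'that proof showed that village' is the S node built by S → NP VP.
Its mother is the CP built by CP → C S.

CP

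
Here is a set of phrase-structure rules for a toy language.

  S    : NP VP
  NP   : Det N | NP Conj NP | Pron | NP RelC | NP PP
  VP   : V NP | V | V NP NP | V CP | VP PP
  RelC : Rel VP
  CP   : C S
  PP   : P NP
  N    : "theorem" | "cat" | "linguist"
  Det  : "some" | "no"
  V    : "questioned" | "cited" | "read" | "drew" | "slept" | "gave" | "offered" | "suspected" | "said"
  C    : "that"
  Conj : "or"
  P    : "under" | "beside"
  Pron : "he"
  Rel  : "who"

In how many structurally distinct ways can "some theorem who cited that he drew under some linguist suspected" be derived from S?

Two of the 3 distinct bracketings:
[S [NP [NP [Det some] [N theorem]] [RelC [Rel who] [VP [V cited] [CP [C that] [S [NP [Pron he]] [VP [VP [V drew]] [PP [P under] [NP [Det some] [N linguist]]]]]]]]] [VP [V suspected]]]
[S [NP [NP [Det some] [N theorem]] [RelC [Rel who] [VP [VP [V cited] [CP [C that] [S [NP [Pron he]] [VP [V drew]]]]] [PP [P under] [NP [Det some] [N linguist]]]]]] [VP [V suspected]]]
The trees differ in how a recursive rule is bracketed over the same span.

3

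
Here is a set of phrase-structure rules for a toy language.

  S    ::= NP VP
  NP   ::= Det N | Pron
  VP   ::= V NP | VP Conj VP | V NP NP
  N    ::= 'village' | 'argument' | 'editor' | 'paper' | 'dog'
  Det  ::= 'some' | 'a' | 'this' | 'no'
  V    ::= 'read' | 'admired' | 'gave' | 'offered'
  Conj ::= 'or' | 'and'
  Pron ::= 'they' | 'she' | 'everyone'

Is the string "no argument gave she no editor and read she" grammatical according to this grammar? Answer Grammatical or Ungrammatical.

Grammatical

[S [NP [Det no] [N argument]] [VP [VP [V gave] [NP [Pron she]] [NP [Det no] [N editor]]] [Conj and] [VP [V read] [NP [Pron she]]]]]
Every word is introduced by a lexical rule and the phrasal rules combine the resulting categories into a single S.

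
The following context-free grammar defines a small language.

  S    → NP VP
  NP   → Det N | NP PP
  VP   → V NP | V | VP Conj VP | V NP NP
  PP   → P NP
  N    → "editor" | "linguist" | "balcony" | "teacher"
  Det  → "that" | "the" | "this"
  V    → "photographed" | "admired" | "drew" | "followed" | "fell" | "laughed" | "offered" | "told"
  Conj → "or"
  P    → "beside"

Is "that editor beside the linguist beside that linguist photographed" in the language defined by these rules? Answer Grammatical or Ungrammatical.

Grammatical

[S [NP [NP [Det that] [N editor]] [PP [P beside] [NP [NP [Det the] [N linguist]] [PP [P beside] [NP [Det that] [N linguist]]]]]] [VP [V photographed]]]
Each bracket corresponds to one application of a listed rule, so the string is derivable from S.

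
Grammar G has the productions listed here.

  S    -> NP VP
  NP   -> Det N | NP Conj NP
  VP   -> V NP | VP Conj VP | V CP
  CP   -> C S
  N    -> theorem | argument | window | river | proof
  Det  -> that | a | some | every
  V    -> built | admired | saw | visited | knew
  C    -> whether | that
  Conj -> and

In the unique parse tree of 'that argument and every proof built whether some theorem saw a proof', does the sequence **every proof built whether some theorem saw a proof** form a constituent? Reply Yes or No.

[S [NP [NP [Det that] [N argument]] [Conj and] [NP [Det every] [N proof]]] [VP [V built] [CP [C whether] [S [NP [Det some] [N theorem]] [VP [V saw] [NP [Det a] [N proof]]]]]]]
The smallest constituent containing 'every proof built whether some theorem saw a proof' is the S spanning 'that argument and every proof built whether some theorem saw a proof'; no single node in the tree dominates exactly the given words.

No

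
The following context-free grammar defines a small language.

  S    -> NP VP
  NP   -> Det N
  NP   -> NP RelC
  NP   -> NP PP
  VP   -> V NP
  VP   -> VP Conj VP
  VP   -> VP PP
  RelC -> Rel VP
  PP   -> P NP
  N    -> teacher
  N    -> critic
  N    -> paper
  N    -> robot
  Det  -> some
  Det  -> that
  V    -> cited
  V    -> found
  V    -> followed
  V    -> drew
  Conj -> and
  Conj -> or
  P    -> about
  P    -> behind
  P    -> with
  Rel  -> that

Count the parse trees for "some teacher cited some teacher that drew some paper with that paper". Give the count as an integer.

Two of the 4 distinct bracketings:
[S [NP [Det some] [N teacher]] [VP [V cited] [NP [NP [Det some] [N teacher]] [RelC [Rel that] [VP [V drew] [NP [NP [Det some] [N paper]] [PP [P with] [NP [Det that] [N paper]]]]]]]]]
[S [NP [Det some] [N teacher]] [VP [V cited] [NP [NP [Det some] [N teacher]] [RelC [Rel that] [VP [VP [V drew] [NP [Det some] [N paper]]] [PP [P with] [NP [Det that] [N paper]]]]]]]]
The difference turns on whether NP → NP PP is used at the relevant span, versus an alternative expansion of NP.

4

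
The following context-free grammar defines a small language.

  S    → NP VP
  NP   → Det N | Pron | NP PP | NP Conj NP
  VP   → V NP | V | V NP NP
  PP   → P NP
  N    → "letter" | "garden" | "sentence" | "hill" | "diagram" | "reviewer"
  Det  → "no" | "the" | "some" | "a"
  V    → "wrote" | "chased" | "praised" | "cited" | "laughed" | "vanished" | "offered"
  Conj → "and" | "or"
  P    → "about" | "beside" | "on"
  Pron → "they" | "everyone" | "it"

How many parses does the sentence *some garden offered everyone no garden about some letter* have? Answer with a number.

1

[S [NP [Det some] [N garden]] [VP [V offered] [NP [Pron everyone]] [NP [NP [Det no] [N garden]] [PP [P about] [NP [Det some] [N letter]]]]]]
No rule offers an alternative attachment or grouping for any span, so this is the only derivation.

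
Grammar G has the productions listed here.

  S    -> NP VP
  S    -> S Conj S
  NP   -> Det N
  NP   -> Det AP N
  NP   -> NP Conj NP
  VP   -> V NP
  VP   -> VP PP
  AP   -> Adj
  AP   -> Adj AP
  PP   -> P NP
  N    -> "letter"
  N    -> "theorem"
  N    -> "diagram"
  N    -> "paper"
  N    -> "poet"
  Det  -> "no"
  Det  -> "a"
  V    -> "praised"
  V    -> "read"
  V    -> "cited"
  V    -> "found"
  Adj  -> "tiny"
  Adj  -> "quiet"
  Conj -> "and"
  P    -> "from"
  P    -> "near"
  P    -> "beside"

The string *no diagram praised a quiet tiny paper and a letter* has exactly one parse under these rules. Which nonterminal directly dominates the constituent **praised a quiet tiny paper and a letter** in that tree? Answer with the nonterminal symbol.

[S [NP [Det no] [N diagram]] [VP [V praised] [NP [NP [Det a] [AP [Adj quiet] [AP [Adj tiny]]] [N paper]] [Conj and] [NP [Det a] [N letter]]]]]
The span 'praised a quiet tiny paper and a letter' is the VP node built by VP → V NP.
Its mother is the S built by S → NP VP.

S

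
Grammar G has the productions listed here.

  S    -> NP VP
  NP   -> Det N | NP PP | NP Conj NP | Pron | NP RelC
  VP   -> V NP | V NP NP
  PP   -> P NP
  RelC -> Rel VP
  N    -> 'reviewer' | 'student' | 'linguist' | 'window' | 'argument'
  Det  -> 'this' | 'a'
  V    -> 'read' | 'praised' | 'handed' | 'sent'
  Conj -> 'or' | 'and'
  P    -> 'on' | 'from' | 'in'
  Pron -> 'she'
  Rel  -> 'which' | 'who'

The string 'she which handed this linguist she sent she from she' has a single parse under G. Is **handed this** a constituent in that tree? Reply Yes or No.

No

[S [NP [NP [Pron she]] [RelC [Rel which] [VP [V handed] [NP [Det this] [N linguist]] [NP [Pron she]]]]] [VP [V sent] [NP [NP [Pron she]] [PP [P from] [NP [Pron she]]]]]]
The smallest constituent containing 'handed this' is the VP spanning 'handed this linguist she'; no single node in the tree dominates exactly the given words.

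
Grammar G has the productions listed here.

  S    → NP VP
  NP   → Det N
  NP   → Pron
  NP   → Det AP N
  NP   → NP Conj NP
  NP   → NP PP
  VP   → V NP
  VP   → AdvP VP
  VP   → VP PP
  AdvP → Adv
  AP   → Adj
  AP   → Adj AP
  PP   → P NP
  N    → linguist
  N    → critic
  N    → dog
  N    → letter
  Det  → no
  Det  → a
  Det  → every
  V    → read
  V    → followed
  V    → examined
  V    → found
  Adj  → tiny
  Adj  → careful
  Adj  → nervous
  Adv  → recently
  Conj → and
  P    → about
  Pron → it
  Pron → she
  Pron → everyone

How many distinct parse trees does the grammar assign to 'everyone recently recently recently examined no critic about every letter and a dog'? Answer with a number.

6

Two of the 6 distinct bracketings:
[S [NP [Pron everyone]] [VP [AdvP [Adv recently]] [VP [AdvP [Adv recently]] [VP [AdvP [Adv recently]] [VP [V examined] [NP [NP [NP [Det no] [N critic]] [PP [P about] [NP [Det every] [N letter]]]] [Conj and] [NP [Det a] [N dog]]]]]]]]
[S [NP [Pron everyone]] [VP [AdvP [Adv recently]] [VP [AdvP [Adv recently]] [VP [AdvP [Adv recently]] [VP [V examined] [NP [NP [Det no] [N critic]] [PP [P about] [NP [NP [Det every] [N letter]] [Conj and] [NP [Det a] [N dog]]]]]]]]]]
The trees differ in how a recursive rule is bracketed over the same span.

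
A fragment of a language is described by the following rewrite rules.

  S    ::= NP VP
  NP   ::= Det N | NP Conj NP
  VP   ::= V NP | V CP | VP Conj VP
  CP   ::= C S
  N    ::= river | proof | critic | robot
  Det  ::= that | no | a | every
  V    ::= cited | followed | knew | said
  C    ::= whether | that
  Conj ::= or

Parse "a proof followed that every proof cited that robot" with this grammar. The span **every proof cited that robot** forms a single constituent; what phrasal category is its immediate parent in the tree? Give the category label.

S
  NP
    Det: a
    N: proof
  VP
    V: followed
    CP
      C: that
      S
        NP
          Det: every
          N: proof
        VP
          V: cited
          NP
            Det: that
            N: robot
The span 'every proof cited that robot' is the S node built by S → NP VP.
Its mother is the CP built by CP → C S.

CP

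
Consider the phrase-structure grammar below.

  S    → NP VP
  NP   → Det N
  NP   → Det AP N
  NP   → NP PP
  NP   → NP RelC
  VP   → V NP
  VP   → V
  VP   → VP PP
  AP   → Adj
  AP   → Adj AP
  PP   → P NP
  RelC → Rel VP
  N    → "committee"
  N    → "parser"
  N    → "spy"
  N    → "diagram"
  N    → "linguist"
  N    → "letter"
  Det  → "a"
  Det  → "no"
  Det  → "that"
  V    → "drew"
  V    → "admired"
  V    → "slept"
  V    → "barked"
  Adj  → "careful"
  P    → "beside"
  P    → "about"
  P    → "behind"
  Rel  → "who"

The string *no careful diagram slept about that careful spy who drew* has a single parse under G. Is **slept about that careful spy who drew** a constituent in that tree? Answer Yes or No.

[S [NP [Det no] [AP [Adj careful]] [N diagram]] [VP [VP [V slept]] [PP [P about] [NP [NP [Det that] [AP [Adj careful]] [N spy]] [RelC [Rel who] [VP [V drew]]]]]]]
The words 'slept about that careful spy who drew' are exhaustively dominated by a single VP node (built by VP → VP PP), so they form a constituent.

Yes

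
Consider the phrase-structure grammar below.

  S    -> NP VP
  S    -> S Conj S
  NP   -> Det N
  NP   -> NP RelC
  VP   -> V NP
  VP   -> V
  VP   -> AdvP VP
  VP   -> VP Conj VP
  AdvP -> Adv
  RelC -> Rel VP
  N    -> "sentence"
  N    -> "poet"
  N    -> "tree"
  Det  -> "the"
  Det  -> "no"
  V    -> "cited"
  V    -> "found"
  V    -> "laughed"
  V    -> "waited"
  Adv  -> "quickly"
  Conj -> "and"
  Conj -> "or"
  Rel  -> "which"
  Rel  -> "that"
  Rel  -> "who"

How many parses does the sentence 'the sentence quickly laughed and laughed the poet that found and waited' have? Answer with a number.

Two of the 7 distinct bracketings:
[S [NP [Det the] [N sentence]] [VP [AdvP [Adv quickly]] [VP [VP [V laughed]] [Conj and] [VP [V laughed] [NP [NP [Det the] [N poet]] [RelC [Rel that] [VP [VP [V found]] [Conj and] [VP [V waited]]]]]]]]]
[S [NP [Det the] [N sentence]] [VP [AdvP [Adv quickly]] [VP [VP [V laughed]] [Conj and] [VP [VP [V laughed] [NP [NP [Det the] [N poet]] [RelC [Rel that] [VP [V found]]]]] [Conj and] [VP [V waited]]]]]]
The trees differ in how a recursive rule is bracketed over the same span.

7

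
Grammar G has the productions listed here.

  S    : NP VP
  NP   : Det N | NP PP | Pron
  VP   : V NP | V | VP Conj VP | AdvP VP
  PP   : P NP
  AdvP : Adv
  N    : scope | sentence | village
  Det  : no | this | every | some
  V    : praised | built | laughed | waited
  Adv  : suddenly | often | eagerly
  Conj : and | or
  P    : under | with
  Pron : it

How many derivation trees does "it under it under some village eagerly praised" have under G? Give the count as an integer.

2

The two bracketings:
[S [NP [NP [Pron it]] [PP [P under] [NP [NP [Pron it]] [PP [P under] [NP [Det some] [N village]]]]]] [VP [AdvP [Adv eagerly]] [VP [V praised]]]]
[S [NP [NP [NP [Pron it]] [PP [P under] [NP [Pron it]]]] [PP [P under] [NP [Det some] [N village]]]] [VP [AdvP [Adv eagerly]] [VP [V praised]]]]
The trees differ in how a recursive rule is bracketed over the same span.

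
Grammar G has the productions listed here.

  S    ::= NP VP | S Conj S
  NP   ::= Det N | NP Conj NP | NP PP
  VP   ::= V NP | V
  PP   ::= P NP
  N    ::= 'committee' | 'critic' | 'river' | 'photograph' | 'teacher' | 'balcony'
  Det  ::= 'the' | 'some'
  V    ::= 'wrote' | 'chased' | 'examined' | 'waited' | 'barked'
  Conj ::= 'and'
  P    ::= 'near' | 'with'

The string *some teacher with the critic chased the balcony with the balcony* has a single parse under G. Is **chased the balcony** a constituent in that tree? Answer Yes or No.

No

[S [NP [NP [Det some] [N teacher]] [PP [P with] [NP [Det the] [N critic]]]] [VP [V chased] [NP [NP [Det the] [N balcony]] [PP [P with] [NP [Det the] [N balcony]]]]]]
The smallest constituent containing 'chased the balcony' is the VP spanning 'chased the balcony with the balcony'; no single node in the tree dominates exactly the given words.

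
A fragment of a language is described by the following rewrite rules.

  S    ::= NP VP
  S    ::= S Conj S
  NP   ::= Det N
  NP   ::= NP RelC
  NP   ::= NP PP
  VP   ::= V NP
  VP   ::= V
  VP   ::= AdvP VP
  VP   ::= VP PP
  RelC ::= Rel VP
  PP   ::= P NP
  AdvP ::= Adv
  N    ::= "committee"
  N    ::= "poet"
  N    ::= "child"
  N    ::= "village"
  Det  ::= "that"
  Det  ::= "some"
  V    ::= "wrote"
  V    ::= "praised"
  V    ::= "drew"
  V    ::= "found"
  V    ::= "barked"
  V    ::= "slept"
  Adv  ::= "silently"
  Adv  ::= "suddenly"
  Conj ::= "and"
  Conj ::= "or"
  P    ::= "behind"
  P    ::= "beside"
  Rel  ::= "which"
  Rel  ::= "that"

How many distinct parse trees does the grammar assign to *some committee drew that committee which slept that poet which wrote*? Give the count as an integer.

2

The two bracketings:
[S [NP [Det some] [N committee]] [VP [V drew] [NP [NP [Det that] [N committee]] [RelC [Rel which] [VP [V slept] [NP [NP [Det that] [N poet]] [RelC [Rel which] [VP [V wrote]]]]]]]]]
[S [NP [Det some] [N committee]] [VP [V drew] [NP [NP [NP [Det that] [N committee]] [RelC [Rel which] [VP [V slept] [NP [Det that] [N poet]]]]] [RelC [Rel which] [VP [V wrote]]]]]]
The trees differ in how a recursive rule is bracketed over the same span.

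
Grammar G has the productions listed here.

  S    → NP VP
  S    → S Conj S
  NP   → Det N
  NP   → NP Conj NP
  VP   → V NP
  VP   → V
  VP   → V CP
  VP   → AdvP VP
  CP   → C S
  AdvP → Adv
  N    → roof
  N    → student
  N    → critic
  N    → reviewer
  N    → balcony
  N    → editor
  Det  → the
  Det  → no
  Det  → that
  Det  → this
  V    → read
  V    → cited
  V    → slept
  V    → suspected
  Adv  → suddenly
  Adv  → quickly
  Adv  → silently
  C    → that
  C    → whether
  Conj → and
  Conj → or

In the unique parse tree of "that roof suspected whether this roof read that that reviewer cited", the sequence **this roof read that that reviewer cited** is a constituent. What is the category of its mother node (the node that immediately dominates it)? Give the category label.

[S [NP [Det that] [N roof]] [VP [V suspected] [CP [C whether] [S [NP [Det this] [N roof]] [VP [V read] [CP [C that] [S [NP [Det that] [N reviewer]] [VP [V cited]]]]]]]]]
The span 'this roof read that that reviewer cited' is the S node built by S → NP VP.
Its mother is the CP built by CP → C S.

CP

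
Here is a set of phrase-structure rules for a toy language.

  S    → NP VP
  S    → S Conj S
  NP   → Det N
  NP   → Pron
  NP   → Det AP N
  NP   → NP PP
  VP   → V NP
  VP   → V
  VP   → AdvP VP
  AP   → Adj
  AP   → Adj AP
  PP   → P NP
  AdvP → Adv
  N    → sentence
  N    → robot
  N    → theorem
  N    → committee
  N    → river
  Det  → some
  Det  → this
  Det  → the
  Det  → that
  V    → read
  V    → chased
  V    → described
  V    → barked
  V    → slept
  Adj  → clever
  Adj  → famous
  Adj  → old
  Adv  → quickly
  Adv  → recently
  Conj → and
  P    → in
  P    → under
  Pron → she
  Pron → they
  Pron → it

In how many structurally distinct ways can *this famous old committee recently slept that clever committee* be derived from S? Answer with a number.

[S [NP [Det this] [AP [Adj famous] [AP [Adj old]]] [N committee]] [VP [AdvP [Adv recently]] [VP [V slept] [NP [Det that] [AP [Adj clever]] [N committee]]]]]
No rule offers an alternative attachment or grouping for any span, so this is the only derivation.

1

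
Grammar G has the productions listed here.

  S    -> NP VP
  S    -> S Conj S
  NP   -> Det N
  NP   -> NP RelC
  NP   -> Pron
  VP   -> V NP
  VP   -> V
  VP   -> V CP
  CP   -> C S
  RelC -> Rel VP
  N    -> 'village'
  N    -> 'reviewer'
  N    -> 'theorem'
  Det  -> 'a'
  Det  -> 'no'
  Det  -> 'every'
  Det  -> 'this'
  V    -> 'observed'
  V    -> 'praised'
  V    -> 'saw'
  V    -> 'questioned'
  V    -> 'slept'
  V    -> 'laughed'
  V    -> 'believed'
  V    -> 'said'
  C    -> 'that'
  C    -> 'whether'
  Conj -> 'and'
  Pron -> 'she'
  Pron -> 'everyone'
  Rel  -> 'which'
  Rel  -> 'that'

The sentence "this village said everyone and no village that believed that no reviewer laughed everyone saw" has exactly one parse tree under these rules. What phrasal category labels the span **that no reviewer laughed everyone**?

[S [S [NP [Det this] [N village]] [VP [V said] [NP [Pron everyone]]]] [Conj and] [S [NP [NP [Det no] [N village]] [RelC [Rel that] [VP [V believed] [CP [C that] [S [NP [Det no] [N reviewer]] [VP [V laughed] [NP [Pron everyone]]]]]]]] [VP [V saw]]]]
The span 'that no reviewer laughed everyone' is the CP node built by CP → C S.

CP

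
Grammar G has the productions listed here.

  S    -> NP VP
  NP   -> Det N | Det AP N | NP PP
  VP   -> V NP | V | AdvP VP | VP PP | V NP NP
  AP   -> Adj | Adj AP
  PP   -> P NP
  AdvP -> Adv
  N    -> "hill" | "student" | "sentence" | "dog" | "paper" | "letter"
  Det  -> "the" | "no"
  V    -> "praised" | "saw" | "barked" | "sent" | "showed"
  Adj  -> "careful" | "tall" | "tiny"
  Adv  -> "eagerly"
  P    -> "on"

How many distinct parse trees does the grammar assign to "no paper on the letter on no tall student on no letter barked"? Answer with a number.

5

Two of the 5 distinct bracketings:
[S [NP [NP [Det no] [N paper]] [PP [P on] [NP [NP [Det the] [N letter]] [PP [P on] [NP [NP [Det no] [AP [Adj tall]] [N student]] [PP [P on] [NP [Det no] [N letter]]]]]]]] [VP [V barked]]]
[S [NP [NP [Det no] [N paper]] [PP [P on] [NP [NP [NP [Det the] [N letter]] [PP [P on] [NP [Det no] [AP [Adj tall]] [N student]]]] [PP [P on] [NP [Det no] [N letter]]]]]] [VP [V barked]]]
The trees differ in how a recursive rule is bracketed over the same span.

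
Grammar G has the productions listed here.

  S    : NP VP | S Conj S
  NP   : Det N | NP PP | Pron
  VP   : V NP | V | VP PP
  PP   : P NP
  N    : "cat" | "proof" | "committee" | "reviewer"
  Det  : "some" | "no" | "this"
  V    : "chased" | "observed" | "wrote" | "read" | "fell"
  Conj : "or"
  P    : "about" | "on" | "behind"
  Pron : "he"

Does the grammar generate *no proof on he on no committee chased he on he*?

S
  NP
    NP
      Det: no
      N: proof
    PP
      P: on
      NP
        NP
          Pron: he
        PP
          P: on
          NP
            Det: no
            N: committee
  VP
    V: chased
    NP
      NP
        Pron: he
      PP
        P: on
        NP
          Pron: he
Each bracket corresponds to one application of a listed rule, so the string is derivable from S.

Grammatical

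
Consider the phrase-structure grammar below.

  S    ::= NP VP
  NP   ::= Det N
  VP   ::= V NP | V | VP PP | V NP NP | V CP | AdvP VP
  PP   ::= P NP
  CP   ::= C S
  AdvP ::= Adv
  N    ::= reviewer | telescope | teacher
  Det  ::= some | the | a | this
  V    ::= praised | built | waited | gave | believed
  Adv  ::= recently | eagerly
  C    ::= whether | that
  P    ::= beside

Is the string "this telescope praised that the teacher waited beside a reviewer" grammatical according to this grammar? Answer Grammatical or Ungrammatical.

[S [NP [Det this] [N telescope]] [VP [VP [V praised] [CP [C that] [S [NP [Det the] [N teacher]] [VP [V waited]]]]] [PP [P beside] [NP [Det a] [N reviewer]]]]]
The bracketing above is licensed at every node by one of the given productions, with S at the root.

Grammatical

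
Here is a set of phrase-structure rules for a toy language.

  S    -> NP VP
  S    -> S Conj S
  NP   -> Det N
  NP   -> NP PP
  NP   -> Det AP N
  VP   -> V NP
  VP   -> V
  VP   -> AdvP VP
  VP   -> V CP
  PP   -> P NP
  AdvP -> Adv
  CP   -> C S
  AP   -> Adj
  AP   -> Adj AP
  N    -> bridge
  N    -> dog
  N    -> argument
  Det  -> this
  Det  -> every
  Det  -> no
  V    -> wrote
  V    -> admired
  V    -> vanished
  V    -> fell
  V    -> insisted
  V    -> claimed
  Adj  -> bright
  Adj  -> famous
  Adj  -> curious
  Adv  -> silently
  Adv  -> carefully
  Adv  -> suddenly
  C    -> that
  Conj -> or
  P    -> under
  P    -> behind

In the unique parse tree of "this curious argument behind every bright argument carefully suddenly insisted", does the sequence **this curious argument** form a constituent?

Yes

[S [NP [NP [Det this] [AP [Adj curious]] [N argument]] [PP [P behind] [NP [Det every] [AP [Adj bright]] [N argument]]]] [VP [AdvP [Adv carefully]] [VP [AdvP [Adv suddenly]] [VP [V insisted]]]]]
The words 'this curious argument' are exhaustively dominated by a single NP node (built by NP → Det AP N), so they form a constituent.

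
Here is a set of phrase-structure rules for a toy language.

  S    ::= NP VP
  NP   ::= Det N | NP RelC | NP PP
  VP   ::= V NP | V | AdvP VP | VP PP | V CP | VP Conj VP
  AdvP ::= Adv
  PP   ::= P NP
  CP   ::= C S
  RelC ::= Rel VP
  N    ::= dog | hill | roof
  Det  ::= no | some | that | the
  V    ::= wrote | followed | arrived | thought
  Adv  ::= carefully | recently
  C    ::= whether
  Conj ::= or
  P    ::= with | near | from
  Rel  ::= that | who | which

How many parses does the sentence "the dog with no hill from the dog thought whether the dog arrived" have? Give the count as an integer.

The two bracketings:
[S [NP [NP [Det the] [N dog]] [PP [P with] [NP [NP [Det no] [N hill]] [PP [P from] [NP [Det the] [N dog]]]]]] [VP [V thought] [CP [C whether] [S [NP [Det the] [N dog]] [VP [V arrived]]]]]]
[S [NP [NP [NP [Det the] [N dog]] [PP [P with] [NP [Det no] [N hill]]]] [PP [P from] [NP [Det the] [N dog]]]] [VP [V thought] [CP [C whether] [S [NP [Det the] [N dog]] [VP [V arrived]]]]]]
The trees differ in how a recursive rule is bracketed over the same span.

2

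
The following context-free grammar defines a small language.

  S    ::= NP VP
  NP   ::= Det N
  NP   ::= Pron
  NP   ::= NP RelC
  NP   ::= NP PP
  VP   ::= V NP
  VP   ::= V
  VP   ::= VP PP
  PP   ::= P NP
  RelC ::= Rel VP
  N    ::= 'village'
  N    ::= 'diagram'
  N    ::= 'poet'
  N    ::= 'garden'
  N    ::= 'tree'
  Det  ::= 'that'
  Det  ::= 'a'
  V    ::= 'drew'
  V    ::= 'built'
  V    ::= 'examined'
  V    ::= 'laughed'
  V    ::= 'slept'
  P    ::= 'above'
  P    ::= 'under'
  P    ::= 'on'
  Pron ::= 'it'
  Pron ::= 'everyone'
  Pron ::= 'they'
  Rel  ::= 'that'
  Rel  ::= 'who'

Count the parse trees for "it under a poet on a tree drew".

2

The two bracketings:
[S [NP [NP [Pron it]] [PP [P under] [NP [NP [Det a] [N poet]] [PP [P on] [NP [Det a] [N tree]]]]]] [VP [V drew]]]
[S [NP [NP [NP [Pron it]] [PP [P under] [NP [Det a] [N poet]]]] [PP [P on] [NP [Det a] [N tree]]]] [VP [V drew]]]
The trees differ in how a recursive rule is bracketed over the same span.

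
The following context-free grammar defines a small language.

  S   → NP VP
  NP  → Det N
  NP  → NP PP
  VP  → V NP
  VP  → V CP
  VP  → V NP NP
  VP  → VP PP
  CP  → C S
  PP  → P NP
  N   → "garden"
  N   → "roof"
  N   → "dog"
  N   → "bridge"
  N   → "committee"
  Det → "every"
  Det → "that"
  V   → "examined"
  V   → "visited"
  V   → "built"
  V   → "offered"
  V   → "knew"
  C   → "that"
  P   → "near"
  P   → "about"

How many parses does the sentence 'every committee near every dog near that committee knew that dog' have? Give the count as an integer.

2

The two bracketings:
[S [NP [NP [Det every] [N committee]] [PP [P near] [NP [NP [Det every] [N dog]] [PP [P near] [NP [Det that] [N committee]]]]]] [VP [V knew] [NP [Det that] [N dog]]]]
[S [NP [NP [NP [Det every] [N committee]] [PP [P near] [NP [Det every] [N dog]]]] [PP [P near] [NP [Det that] [N committee]]]] [VP [V knew] [NP [Det that] [N dog]]]]
The trees differ in how a recursive rule is bracketed over the same span.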